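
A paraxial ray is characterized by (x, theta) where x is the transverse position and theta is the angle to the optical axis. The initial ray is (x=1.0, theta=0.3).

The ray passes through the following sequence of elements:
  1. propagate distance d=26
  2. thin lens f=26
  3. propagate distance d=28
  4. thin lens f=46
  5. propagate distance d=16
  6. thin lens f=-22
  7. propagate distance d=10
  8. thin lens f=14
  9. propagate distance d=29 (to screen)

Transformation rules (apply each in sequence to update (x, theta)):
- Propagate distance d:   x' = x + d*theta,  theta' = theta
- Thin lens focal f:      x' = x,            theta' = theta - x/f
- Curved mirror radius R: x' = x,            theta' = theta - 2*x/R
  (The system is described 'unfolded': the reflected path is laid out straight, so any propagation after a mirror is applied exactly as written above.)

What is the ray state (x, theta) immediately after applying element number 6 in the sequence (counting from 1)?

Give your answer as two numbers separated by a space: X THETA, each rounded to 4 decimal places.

Initial: x=1.0000 theta=0.3000
After 1 (propagate distance d=26): x=8.8000 theta=0.3000
After 2 (thin lens f=26): x=8.8000 theta=-1/26 (≈-0.0385)
After 3 (propagate distance d=28): x=502/65 (≈7.7231) theta=-1/26 (≈-0.0385)
After 4 (thin lens f=46): x=502/65 (≈7.7231) theta=-617/2990 (≈-0.2064)
After 5 (propagate distance d=16): x=1322/299 (≈4.4214) theta=-617/2990 (≈-0.2064)
After 6 (thin lens f=-22): x=1322/299 (≈4.4214) theta=-177/32890 (≈-0.0054)
Rounded to 4 decimal places: x = 4.4214, theta = -0.0054

Answer: 4.4214 -0.0054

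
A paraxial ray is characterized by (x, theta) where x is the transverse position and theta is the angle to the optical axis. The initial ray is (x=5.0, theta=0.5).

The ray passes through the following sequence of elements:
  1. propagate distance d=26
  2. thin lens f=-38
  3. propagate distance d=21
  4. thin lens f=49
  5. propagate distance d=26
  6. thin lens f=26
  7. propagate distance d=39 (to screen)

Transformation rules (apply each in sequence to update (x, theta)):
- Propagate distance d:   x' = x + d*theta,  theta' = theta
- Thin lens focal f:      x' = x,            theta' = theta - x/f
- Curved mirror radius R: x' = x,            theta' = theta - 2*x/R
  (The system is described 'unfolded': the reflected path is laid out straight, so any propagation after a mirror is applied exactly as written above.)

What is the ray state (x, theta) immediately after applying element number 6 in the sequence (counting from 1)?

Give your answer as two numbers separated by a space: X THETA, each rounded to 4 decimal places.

Answer: 43.3625 -1.4787

Derivation:
Initial: x=5.0000 theta=0.5000
After 1 (propagate distance d=26): x=18.0000 theta=0.5000
After 2 (thin lens f=-38): x=18.0000 theta=37/38 (≈0.9737)
After 3 (propagate distance d=21): x=1461/38 (≈38.4474) theta=37/38 (≈0.9737)
After 4 (thin lens f=49): x=1461/38 (≈38.4474) theta=176/931 (≈0.1890)
After 5 (propagate distance d=26): x=80741/1862 (≈43.3625) theta=176/931 (≈0.1890)
After 6 (thin lens f=26): x=80741/1862 (≈43.3625) theta=-1461/988 (≈-1.4787)
Rounded to 4 decimal places: x = 43.3625, theta = -1.4787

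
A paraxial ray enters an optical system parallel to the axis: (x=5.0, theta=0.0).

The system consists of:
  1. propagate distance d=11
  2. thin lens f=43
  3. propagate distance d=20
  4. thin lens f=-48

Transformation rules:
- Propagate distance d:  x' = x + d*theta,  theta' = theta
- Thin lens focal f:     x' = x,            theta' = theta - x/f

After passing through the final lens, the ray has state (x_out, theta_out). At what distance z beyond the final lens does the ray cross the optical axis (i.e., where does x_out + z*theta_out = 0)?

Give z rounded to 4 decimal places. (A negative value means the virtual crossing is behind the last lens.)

Initial: x=5.0000 theta=0.0000
After 1 (propagate distance d=11): x=5.0000 theta=0.0000
After 2 (thin lens f=43): x=5.0000 theta=-5/43 (≈-0.1163)
After 3 (propagate distance d=20): x=115/43 (≈2.6744) theta=-5/43 (≈-0.1163)
After 4 (thin lens f=-48): x=115/43 (≈2.6744) theta=-125/2064 (≈-0.0606)
z_focus = -x_out/theta_out = -(115/43)/(-125/2064) = 44.1600
Rounded to 4 decimal places: z = 44.1600

Answer: 44.1600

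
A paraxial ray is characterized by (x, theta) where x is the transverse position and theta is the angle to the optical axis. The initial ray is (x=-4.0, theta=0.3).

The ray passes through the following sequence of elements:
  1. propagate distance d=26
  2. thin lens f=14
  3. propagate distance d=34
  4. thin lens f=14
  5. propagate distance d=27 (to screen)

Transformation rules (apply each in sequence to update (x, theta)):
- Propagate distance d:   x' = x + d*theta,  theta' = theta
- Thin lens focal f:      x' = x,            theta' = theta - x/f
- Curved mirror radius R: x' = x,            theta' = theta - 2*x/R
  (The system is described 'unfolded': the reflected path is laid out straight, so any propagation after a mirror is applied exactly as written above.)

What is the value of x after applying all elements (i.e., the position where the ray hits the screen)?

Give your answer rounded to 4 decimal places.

Initial: x=-4.0000 theta=0.3000
After 1 (propagate distance d=26): x=3.8000 theta=0.3000
After 2 (thin lens f=14): x=3.8000 theta=1/35 (≈0.0286)
After 3 (propagate distance d=34): x=167/35 (≈4.7714) theta=1/35 (≈0.0286)
After 4 (thin lens f=14): x=167/35 (≈4.7714) theta=-153/490 (≈-0.3122)
After 5 (propagate distance d=27 (to screen)): x=-1793/490 (≈-3.6592) theta=-153/490 (≈-0.3122)
Rounded to 4 decimal places: x = -3.6592

Answer: -3.6592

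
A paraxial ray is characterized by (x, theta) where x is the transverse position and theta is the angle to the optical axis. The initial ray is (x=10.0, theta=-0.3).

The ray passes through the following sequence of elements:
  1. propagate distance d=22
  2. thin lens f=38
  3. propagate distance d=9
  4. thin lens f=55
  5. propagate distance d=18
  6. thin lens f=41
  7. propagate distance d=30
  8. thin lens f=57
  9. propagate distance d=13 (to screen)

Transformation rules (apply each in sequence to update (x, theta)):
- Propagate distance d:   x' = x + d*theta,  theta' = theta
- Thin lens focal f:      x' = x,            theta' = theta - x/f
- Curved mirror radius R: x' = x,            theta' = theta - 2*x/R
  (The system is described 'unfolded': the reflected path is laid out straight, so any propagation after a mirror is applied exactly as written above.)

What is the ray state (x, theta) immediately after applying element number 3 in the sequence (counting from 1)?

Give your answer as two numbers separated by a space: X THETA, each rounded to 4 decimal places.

Initial: x=10.0000 theta=-0.3000
After 1 (propagate distance d=22): x=3.4000 theta=-0.3000
After 2 (thin lens f=38): x=3.4000 theta=-37/95 (≈-0.3895)
After 3 (propagate distance d=9): x=-2/19 (≈-0.1053) theta=-37/95 (≈-0.3895)
Rounded to 4 decimal places: x = -0.1053, theta = -0.3895

Answer: -0.1053 -0.3895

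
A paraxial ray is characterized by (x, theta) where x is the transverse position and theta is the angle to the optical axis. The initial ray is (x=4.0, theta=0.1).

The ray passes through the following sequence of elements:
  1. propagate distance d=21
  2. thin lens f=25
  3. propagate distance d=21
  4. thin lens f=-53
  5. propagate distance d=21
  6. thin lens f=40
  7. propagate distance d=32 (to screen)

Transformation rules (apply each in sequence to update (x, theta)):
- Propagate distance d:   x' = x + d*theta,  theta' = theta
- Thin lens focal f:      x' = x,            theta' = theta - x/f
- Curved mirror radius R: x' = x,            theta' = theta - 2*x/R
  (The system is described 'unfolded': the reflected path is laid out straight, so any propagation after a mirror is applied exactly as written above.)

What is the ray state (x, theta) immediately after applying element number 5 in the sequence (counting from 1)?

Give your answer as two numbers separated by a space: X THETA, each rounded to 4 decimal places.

Initial: x=4.0000 theta=0.1000
After 1 (propagate distance d=21): x=6.1000 theta=0.1000
After 2 (thin lens f=25): x=6.1000 theta=-0.1440
After 3 (propagate distance d=21): x=3.0760 theta=-0.1440
After 4 (thin lens f=-53): x=3.0760 theta=-1139/13250 (≈-0.0860)
After 5 (propagate distance d=21): x=8419/6625 (≈1.2708) theta=-1139/13250 (≈-0.0860)
Rounded to 4 decimal places: x = 1.2708, theta = -0.0860

Answer: 1.2708 -0.0860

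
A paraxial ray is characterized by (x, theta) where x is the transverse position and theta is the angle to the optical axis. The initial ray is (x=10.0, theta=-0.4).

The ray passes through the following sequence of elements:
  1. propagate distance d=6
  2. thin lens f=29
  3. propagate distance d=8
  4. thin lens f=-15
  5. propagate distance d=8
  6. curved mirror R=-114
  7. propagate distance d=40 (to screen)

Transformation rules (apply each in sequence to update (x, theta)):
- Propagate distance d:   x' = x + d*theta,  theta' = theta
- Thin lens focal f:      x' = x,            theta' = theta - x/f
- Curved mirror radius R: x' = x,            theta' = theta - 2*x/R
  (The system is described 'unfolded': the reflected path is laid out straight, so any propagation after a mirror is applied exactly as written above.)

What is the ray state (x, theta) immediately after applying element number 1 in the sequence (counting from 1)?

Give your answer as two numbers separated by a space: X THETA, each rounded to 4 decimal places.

Initial: x=10.0000 theta=-0.4000
After 1 (propagate distance d=6): x=7.6000 theta=-0.4000
Rounded to 4 decimal places: x = 7.6000, theta = -0.4000

Answer: 7.6000 -0.4000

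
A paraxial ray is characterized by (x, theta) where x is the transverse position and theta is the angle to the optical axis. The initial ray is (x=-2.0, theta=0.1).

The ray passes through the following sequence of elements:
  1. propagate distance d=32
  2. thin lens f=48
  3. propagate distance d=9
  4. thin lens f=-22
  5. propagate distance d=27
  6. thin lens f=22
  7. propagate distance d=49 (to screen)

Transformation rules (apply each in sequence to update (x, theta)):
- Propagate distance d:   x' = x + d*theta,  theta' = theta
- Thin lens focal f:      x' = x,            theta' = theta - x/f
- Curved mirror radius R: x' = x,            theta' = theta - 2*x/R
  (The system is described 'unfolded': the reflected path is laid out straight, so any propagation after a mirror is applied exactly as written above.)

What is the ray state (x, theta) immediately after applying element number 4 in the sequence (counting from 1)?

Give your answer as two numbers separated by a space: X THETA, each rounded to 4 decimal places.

Answer: 1.8750 0.1602

Derivation:
Initial: x=-2.0000 theta=0.1000
After 1 (propagate distance d=32): x=1.2000 theta=0.1000
After 2 (thin lens f=48): x=1.2000 theta=0.0750
After 3 (propagate distance d=9): x=1.8750 theta=0.0750
After 4 (thin lens f=-22): x=1.8750 theta=141/880 (≈0.1602)
Rounded to 4 decimal places: x = 1.8750, theta = 0.1602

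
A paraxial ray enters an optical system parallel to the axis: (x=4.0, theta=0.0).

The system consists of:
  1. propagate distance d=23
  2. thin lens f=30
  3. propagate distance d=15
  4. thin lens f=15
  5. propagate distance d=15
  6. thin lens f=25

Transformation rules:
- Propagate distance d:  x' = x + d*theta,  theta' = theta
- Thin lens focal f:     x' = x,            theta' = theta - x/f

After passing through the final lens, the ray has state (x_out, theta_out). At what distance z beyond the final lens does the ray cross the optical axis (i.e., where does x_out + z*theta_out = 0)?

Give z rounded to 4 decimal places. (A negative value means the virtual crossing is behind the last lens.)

Initial: x=4.0000 theta=0.0000
After 1 (propagate distance d=23): x=4.0000 theta=0.0000
After 2 (thin lens f=30): x=4.0000 theta=-2/15 (≈-0.1333)
After 3 (propagate distance d=15): x=2.0000 theta=-2/15 (≈-0.1333)
After 4 (thin lens f=15): x=2.0000 theta=-4/15 (≈-0.2667)
After 5 (propagate distance d=15): x=-2.0000 theta=-4/15 (≈-0.2667)
After 6 (thin lens f=25): x=-2.0000 theta=-14/75 (≈-0.1867)
z_focus = -x_out/theta_out = -(-2.0000)/(-14/75) = -75/7 ≈ -10.7143
Rounded to 4 decimal places: z = -10.7143

Answer: -10.7143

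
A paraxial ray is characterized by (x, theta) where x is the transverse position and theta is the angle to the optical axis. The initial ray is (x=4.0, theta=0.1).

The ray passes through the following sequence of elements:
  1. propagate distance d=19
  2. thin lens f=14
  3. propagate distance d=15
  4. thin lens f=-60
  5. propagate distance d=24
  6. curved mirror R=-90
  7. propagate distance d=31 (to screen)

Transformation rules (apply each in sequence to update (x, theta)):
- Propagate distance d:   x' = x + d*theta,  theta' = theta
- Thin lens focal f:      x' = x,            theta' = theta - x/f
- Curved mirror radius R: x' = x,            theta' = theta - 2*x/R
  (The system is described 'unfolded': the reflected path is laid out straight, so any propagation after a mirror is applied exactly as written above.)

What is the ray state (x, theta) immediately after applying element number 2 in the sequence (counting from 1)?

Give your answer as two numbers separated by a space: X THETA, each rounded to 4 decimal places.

Answer: 5.9000 -0.3214

Derivation:
Initial: x=4.0000 theta=0.1000
After 1 (propagate distance d=19): x=5.9000 theta=0.1000
After 2 (thin lens f=14): x=5.9000 theta=-9/28 (≈-0.3214)
Rounded to 4 decimal places: x = 5.9000, theta = -0.3214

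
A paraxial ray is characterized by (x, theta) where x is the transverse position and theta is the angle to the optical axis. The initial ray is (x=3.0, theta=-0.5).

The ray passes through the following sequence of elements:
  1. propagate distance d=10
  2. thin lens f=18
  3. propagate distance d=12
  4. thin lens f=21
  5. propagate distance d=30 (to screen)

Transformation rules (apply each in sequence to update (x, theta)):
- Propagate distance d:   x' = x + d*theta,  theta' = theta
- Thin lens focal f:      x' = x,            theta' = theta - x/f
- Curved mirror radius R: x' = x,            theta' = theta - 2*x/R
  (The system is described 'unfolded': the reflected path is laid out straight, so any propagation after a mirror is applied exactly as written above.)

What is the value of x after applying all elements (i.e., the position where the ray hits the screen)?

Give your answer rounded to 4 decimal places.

Answer: -8.8095

Derivation:
Initial: x=3.0000 theta=-0.5000
After 1 (propagate distance d=10): x=-2.0000 theta=-0.5000
After 2 (thin lens f=18): x=-2.0000 theta=-7/18 (≈-0.3889)
After 3 (propagate distance d=12): x=-20/3 (≈-6.6667) theta=-7/18 (≈-0.3889)
After 4 (thin lens f=21): x=-20/3 (≈-6.6667) theta=-1/14 (≈-0.0714)
After 5 (propagate distance d=30 (to screen)): x=-185/21 (≈-8.8095) theta=-1/14 (≈-0.0714)
Rounded to 4 decimal places: x = -8.8095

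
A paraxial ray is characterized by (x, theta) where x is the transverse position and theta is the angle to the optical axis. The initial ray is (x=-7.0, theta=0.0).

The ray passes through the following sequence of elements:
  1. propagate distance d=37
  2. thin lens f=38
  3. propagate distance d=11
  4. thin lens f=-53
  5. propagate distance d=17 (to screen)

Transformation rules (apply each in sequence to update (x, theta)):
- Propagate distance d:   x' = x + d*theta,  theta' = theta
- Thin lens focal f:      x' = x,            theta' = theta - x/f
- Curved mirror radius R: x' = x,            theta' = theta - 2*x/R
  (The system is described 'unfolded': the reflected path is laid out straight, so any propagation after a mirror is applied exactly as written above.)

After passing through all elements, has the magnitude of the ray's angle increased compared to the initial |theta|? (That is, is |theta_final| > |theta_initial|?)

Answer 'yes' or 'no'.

Initial: x=-7.0000 theta=0.0000
After 1 (propagate distance d=37): x=-7.0000 theta=0.0000
After 2 (thin lens f=38): x=-7.0000 theta=7/38 (≈0.1842)
After 3 (propagate distance d=11): x=-189/38 (≈-4.9737) theta=7/38 (≈0.1842)
After 4 (thin lens f=-53): x=-189/38 (≈-4.9737) theta=91/1007 (≈0.0904)
After 5 (propagate distance d=17 (to screen)): x=-6923/2014 (≈-3.4374) theta=91/1007 (≈0.0904)
|theta_initial|=0.0000 |theta_final|=91/1007 (≈0.0904) -> increased

Answer: yes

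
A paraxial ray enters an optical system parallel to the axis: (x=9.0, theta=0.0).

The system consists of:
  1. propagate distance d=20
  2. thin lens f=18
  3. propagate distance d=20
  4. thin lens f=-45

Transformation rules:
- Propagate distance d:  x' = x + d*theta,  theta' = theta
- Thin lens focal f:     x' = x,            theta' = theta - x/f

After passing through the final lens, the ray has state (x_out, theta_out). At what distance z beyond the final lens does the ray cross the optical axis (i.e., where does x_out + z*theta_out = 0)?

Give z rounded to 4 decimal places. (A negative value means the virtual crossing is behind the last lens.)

Answer: -1.9149

Derivation:
Initial: x=9.0000 theta=0.0000
After 1 (propagate distance d=20): x=9.0000 theta=0.0000
After 2 (thin lens f=18): x=9.0000 theta=-0.5000
After 3 (propagate distance d=20): x=-1.0000 theta=-0.5000
After 4 (thin lens f=-45): x=-1.0000 theta=-47/90 (≈-0.5222)
z_focus = -x_out/theta_out = -(-1.0000)/(-47/90) = -90/47 ≈ -1.9149
Rounded to 4 decimal places: z = -1.9149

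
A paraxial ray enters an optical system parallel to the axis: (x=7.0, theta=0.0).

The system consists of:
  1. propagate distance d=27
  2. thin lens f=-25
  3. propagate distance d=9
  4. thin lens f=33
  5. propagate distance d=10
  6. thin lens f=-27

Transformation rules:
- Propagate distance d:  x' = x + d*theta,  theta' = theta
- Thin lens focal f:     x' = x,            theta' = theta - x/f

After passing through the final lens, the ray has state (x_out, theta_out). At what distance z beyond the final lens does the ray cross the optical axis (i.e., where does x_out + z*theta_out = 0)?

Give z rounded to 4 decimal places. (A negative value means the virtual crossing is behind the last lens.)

Initial: x=7.0000 theta=0.0000
After 1 (propagate distance d=27): x=7.0000 theta=0.0000
After 2 (thin lens f=-25): x=7.0000 theta=0.2800
After 3 (propagate distance d=9): x=9.5200 theta=0.2800
After 4 (thin lens f=33): x=9.5200 theta=-7/825 (≈-0.0085)
After 5 (propagate distance d=10): x=7784/825 (≈9.4352) theta=-7/825 (≈-0.0085)
After 6 (thin lens f=-27): x=7784/825 (≈9.4352) theta=1519/4455 (≈0.3410)
z_focus = -x_out/theta_out = -(7784/825)/(1519/4455) = -30024/1085 ≈ -27.6719
Rounded to 4 decimal places: z = -27.6719

Answer: -27.6719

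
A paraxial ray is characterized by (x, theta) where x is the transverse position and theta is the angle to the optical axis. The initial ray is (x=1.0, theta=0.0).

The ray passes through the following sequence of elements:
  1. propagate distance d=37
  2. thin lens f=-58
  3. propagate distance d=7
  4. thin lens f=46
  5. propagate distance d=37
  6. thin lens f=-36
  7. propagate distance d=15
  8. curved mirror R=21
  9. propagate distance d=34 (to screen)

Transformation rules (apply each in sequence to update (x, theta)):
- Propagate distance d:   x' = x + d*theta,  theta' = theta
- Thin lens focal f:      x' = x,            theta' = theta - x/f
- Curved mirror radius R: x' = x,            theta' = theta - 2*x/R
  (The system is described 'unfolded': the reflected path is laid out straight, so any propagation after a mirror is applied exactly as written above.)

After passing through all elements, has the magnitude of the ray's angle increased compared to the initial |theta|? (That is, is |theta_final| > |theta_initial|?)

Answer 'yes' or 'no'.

Initial: x=1.0000 theta=0.0000
After 1 (propagate distance d=37): x=1.0000 theta=0.0000
After 2 (thin lens f=-58): x=1.0000 theta=1/58 (≈0.0172)
After 3 (propagate distance d=7): x=65/58 (≈1.1207) theta=1/58 (≈0.0172)
After 4 (thin lens f=46): x=65/58 (≈1.1207) theta=-19/2668 (≈-0.0071)
After 5 (propagate distance d=37): x=2287/2668 (≈0.8572) theta=-19/2668 (≈-0.0071)
After 6 (thin lens f=-36): x=2287/2668 (≈0.8572) theta=1603/96048 (≈0.0167)
After 7 (propagate distance d=15): x=35459/32016 (≈1.1075) theta=1603/96048 (≈0.0167)
After 8 (curved mirror R=21): x=35459/32016 (≈1.1075) theta=-6633/74704 (≈-0.0888)
After 9 (propagate distance d=34 (to screen)): x=-428353/224112 (≈-1.9113) theta=-6633/74704 (≈-0.0888)
|theta_initial|=0.0000 |theta_final|=6633/74704 (≈0.0888) -> increased

Answer: yes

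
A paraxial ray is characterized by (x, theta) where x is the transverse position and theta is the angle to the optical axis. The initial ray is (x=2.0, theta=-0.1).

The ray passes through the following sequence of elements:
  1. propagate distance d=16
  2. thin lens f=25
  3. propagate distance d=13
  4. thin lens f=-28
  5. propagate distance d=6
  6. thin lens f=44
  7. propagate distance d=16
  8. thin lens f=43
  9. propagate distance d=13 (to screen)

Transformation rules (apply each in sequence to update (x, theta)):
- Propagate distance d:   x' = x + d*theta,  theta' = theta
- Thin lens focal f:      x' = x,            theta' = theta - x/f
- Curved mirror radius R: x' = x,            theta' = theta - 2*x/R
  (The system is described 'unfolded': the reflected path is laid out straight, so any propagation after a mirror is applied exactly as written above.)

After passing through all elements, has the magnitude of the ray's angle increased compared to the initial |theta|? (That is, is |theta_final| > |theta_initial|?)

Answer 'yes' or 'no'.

Initial: x=2.0000 theta=-0.1000
After 1 (propagate distance d=16): x=0.4000 theta=-0.1000
After 2 (thin lens f=25): x=0.4000 theta=-0.1160
After 3 (propagate distance d=13): x=-1.1080 theta=-0.1160
After 4 (thin lens f=-28): x=-1.1080 theta=-1089/7000 (≈-0.1556)
After 5 (propagate distance d=6): x=-1429/700 (≈-2.0414) theta=-1089/7000 (≈-0.1556)
After 6 (thin lens f=44): x=-1429/700 (≈-2.0414) theta=-16813/154000 (≈-0.1092)
After 7 (propagate distance d=16): x=-145847/38500 (≈-3.7882) theta=-16813/154000 (≈-0.1092)
After 8 (thin lens f=43): x=-145847/38500 (≈-3.7882) theta=-139571/6622000 (≈-0.0211)
After 9 (propagate distance d=13 (to screen)): x=-26900107/6622000 (≈-4.0622) theta=-139571/6622000 (≈-0.0211)
|theta_initial|=0.1000 |theta_final|=139571/6622000 (≈0.0211) -> not increased

Answer: no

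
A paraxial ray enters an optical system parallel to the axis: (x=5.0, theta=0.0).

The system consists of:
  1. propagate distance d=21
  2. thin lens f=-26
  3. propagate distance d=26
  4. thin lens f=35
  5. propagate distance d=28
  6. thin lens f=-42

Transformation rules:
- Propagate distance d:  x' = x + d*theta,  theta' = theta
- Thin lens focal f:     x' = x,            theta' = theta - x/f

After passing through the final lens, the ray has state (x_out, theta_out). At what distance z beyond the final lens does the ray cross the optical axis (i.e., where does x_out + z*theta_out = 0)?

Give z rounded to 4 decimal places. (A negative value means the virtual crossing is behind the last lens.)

Initial: x=5.0000 theta=0.0000
After 1 (propagate distance d=21): x=5.0000 theta=0.0000
After 2 (thin lens f=-26): x=5.0000 theta=5/26 (≈0.1923)
After 3 (propagate distance d=26): x=10.0000 theta=5/26 (≈0.1923)
After 4 (thin lens f=35): x=10.0000 theta=-17/182 (≈-0.0934)
After 5 (propagate distance d=28): x=96/13 (≈7.3846) theta=-17/182 (≈-0.0934)
After 6 (thin lens f=-42): x=96/13 (≈7.3846) theta=15/182 (≈0.0824)
z_focus = -x_out/theta_out = -(96/13)/(15/182) = -89.6000
Rounded to 4 decimal places: z = -89.6000

Answer: -89.6000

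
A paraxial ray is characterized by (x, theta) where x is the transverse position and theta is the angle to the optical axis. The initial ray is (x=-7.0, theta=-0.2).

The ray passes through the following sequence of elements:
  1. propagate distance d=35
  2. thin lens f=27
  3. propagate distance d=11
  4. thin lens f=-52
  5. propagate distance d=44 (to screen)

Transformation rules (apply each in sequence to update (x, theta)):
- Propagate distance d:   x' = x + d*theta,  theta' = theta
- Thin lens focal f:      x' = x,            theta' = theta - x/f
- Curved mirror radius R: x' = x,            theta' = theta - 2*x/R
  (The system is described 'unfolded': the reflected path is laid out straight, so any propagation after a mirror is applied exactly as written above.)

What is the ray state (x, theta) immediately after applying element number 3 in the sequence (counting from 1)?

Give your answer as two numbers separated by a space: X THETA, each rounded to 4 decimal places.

Initial: x=-7.0000 theta=-0.2000
After 1 (propagate distance d=35): x=-14.0000 theta=-0.2000
After 2 (thin lens f=27): x=-14.0000 theta=43/135 (≈0.3185)
After 3 (propagate distance d=11): x=-1417/135 (≈-10.4963) theta=43/135 (≈0.3185)
Rounded to 4 decimal places: x = -10.4963, theta = 0.3185

Answer: -10.4963 0.3185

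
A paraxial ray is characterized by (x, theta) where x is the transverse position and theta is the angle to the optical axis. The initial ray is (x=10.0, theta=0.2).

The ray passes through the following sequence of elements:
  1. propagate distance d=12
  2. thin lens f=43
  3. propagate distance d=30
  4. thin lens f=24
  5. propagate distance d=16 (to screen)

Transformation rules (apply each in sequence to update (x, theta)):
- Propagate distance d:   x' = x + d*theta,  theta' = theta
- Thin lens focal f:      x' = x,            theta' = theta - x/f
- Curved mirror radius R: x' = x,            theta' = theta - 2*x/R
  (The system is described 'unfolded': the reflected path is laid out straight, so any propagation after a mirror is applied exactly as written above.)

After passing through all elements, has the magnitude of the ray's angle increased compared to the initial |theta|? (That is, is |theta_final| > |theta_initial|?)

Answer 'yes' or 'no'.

Answer: yes

Derivation:
Initial: x=10.0000 theta=0.2000
After 1 (propagate distance d=12): x=12.4000 theta=0.2000
After 2 (thin lens f=43): x=12.4000 theta=-19/215 (≈-0.0884)
After 3 (propagate distance d=30): x=2096/215 (≈9.7488) theta=-19/215 (≈-0.0884)
After 4 (thin lens f=24): x=2096/215 (≈9.7488) theta=-319/645 (≈-0.4946)
After 5 (propagate distance d=16 (to screen)): x=1184/645 (≈1.8357) theta=-319/645 (≈-0.4946)
|theta_initial|=0.2000 |theta_final|=319/645 (≈0.4946) -> increased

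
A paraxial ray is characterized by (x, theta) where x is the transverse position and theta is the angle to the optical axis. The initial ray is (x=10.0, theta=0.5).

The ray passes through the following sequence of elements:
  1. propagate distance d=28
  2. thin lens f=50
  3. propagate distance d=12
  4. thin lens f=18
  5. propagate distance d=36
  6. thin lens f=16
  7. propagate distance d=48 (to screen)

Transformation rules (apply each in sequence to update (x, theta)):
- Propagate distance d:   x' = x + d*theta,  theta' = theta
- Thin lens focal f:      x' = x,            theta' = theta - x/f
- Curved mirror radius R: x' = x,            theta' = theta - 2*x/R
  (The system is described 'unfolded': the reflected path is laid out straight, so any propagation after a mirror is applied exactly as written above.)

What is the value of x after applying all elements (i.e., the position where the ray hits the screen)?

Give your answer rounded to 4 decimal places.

Initial: x=10.0000 theta=0.5000
After 1 (propagate distance d=28): x=24.0000 theta=0.5000
After 2 (thin lens f=50): x=24.0000 theta=0.0200
After 3 (propagate distance d=12): x=24.2400 theta=0.0200
After 4 (thin lens f=18): x=24.2400 theta=-199/150 (≈-1.3267)
After 5 (propagate distance d=36): x=-23.5200 theta=-199/150 (≈-1.3267)
After 6 (thin lens f=16): x=-23.5200 theta=43/300 (≈0.1433)
After 7 (propagate distance d=48 (to screen)): x=-16.6400 theta=43/300 (≈0.1433)
Rounded to 4 decimal places: x = -16.6400

Answer: -16.6400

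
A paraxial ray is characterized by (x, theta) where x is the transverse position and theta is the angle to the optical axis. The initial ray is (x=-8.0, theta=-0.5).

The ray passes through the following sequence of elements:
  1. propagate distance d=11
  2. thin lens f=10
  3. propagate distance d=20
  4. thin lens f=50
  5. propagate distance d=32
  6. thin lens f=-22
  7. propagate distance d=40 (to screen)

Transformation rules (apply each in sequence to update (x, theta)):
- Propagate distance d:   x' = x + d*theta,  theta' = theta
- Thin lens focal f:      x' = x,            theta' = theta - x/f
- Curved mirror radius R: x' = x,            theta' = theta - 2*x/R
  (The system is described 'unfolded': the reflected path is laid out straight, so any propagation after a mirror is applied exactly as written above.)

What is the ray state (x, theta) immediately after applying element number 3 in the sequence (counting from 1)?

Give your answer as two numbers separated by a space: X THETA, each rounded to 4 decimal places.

Answer: 3.5000 0.8500

Derivation:
Initial: x=-8.0000 theta=-0.5000
After 1 (propagate distance d=11): x=-13.5000 theta=-0.5000
After 2 (thin lens f=10): x=-13.5000 theta=0.8500
After 3 (propagate distance d=20): x=3.5000 theta=0.8500
Rounded to 4 decimal places: x = 3.5000, theta = 0.8500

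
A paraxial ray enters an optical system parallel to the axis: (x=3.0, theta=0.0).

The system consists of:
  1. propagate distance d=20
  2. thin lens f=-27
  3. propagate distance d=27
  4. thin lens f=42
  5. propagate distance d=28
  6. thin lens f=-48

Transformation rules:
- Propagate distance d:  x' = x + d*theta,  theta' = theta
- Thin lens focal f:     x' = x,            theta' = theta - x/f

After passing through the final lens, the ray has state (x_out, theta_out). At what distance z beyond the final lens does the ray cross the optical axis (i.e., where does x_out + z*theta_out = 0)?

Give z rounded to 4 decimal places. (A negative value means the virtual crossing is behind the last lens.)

Initial: x=3.0000 theta=0.0000
After 1 (propagate distance d=20): x=3.0000 theta=0.0000
After 2 (thin lens f=-27): x=3.0000 theta=1/9 (≈0.1111)
After 3 (propagate distance d=27): x=6.0000 theta=1/9 (≈0.1111)
After 4 (thin lens f=42): x=6.0000 theta=-2/63 (≈-0.0317)
After 5 (propagate distance d=28): x=46/9 (≈5.1111) theta=-2/63 (≈-0.0317)
After 6 (thin lens f=-48): x=46/9 (≈5.1111) theta=113/1512 (≈0.0747)
z_focus = -x_out/theta_out = -(46/9)/(113/1512) = -7728/113 ≈ -68.3894
Rounded to 4 decimal places: z = -68.3894

Answer: -68.3894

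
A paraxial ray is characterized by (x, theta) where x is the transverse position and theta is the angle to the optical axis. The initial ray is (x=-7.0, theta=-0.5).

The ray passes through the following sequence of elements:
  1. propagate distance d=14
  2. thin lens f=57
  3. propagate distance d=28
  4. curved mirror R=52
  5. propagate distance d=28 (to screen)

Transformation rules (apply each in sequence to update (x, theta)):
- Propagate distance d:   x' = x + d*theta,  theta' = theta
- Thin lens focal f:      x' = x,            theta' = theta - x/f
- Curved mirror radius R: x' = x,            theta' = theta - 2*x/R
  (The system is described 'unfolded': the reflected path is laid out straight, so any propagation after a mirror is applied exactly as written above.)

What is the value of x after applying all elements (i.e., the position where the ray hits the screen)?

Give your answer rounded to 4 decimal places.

Initial: x=-7.0000 theta=-0.5000
After 1 (propagate distance d=14): x=-14.0000 theta=-0.5000
After 2 (thin lens f=57): x=-14.0000 theta=-29/114 (≈-0.2544)
After 3 (propagate distance d=28): x=-1204/57 (≈-21.1228) theta=-29/114 (≈-0.2544)
After 4 (curved mirror R=52): x=-1204/57 (≈-21.1228) theta=827/1482 (≈0.5580)
After 5 (propagate distance d=28 (to screen)): x=-1358/247 (≈-5.4980) theta=827/1482 (≈0.5580)
Rounded to 4 decimal places: x = -5.4980

Answer: -5.4980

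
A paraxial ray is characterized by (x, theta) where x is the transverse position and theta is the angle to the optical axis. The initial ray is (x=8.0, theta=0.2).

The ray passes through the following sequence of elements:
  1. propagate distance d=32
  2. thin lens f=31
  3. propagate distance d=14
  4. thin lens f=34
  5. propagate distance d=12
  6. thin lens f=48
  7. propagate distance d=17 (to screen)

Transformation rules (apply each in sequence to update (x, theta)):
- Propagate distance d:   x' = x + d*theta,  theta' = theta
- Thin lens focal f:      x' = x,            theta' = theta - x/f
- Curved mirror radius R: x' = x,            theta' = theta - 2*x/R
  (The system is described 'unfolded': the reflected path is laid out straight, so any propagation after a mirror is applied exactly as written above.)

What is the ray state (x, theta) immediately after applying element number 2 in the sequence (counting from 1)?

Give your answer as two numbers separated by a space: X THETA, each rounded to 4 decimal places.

Initial: x=8.0000 theta=0.2000
After 1 (propagate distance d=32): x=14.4000 theta=0.2000
After 2 (thin lens f=31): x=14.4000 theta=-41/155 (≈-0.2645)
Rounded to 4 decimal places: x = 14.4000, theta = -0.2645

Answer: 14.4000 -0.2645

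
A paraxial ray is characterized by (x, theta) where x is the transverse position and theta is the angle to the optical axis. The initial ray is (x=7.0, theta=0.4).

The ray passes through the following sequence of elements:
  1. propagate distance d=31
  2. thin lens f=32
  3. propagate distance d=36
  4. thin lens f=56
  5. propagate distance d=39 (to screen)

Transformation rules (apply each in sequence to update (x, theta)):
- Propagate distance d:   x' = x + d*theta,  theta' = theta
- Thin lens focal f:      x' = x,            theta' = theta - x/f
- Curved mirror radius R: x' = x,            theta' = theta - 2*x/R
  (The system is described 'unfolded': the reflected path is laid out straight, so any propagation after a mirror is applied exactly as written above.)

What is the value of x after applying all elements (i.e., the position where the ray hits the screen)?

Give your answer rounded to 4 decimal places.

Answer: -4.4085

Derivation:
Initial: x=7.0000 theta=0.4000
After 1 (propagate distance d=31): x=19.4000 theta=0.4000
After 2 (thin lens f=32): x=19.4000 theta=-33/160 (≈-0.2063)
After 3 (propagate distance d=36): x=11.9750 theta=-33/160 (≈-0.2063)
After 4 (thin lens f=56): x=11.9750 theta=-941/2240 (≈-0.4201)
After 5 (propagate distance d=39 (to screen)): x=-1975/448 (≈-4.4085) theta=-941/2240 (≈-0.4201)
Rounded to 4 decimal places: x = -4.4085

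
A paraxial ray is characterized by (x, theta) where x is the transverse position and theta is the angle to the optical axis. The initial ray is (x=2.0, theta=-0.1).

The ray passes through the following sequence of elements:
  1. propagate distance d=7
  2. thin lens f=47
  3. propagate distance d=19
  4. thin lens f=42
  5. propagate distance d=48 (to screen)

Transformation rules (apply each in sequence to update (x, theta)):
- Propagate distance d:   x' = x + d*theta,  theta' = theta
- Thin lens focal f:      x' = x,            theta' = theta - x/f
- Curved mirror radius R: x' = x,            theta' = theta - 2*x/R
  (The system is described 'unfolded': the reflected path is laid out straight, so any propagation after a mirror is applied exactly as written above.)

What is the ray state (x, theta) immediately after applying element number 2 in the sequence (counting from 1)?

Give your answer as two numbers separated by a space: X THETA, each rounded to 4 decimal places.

Answer: 1.3000 -0.1277

Derivation:
Initial: x=2.0000 theta=-0.1000
After 1 (propagate distance d=7): x=1.3000 theta=-0.1000
After 2 (thin lens f=47): x=1.3000 theta=-6/47 (≈-0.1277)
Rounded to 4 decimal places: x = 1.3000, theta = -0.1277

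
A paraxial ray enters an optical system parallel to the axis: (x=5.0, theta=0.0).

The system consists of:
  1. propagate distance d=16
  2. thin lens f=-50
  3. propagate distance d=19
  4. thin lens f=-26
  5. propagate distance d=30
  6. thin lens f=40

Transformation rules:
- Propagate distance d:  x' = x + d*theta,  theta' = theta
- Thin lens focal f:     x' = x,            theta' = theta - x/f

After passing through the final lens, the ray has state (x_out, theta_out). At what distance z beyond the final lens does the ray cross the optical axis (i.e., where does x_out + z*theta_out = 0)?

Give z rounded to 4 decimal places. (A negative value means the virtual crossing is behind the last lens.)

Answer: 220.0948

Derivation:
Initial: x=5.0000 theta=0.0000
After 1 (propagate distance d=16): x=5.0000 theta=0.0000
After 2 (thin lens f=-50): x=5.0000 theta=0.1000
After 3 (propagate distance d=19): x=6.9000 theta=0.1000
After 4 (thin lens f=-26): x=6.9000 theta=19/52 (≈0.3654)
After 5 (propagate distance d=30): x=1161/65 (≈17.8615) theta=19/52 (≈0.3654)
After 6 (thin lens f=40): x=1161/65 (≈17.8615) theta=-211/2600 (≈-0.0812)
z_focus = -x_out/theta_out = -(1161/65)/(-211/2600) = 46440/211 ≈ 220.0948
Rounded to 4 decimal places: z = 220.0948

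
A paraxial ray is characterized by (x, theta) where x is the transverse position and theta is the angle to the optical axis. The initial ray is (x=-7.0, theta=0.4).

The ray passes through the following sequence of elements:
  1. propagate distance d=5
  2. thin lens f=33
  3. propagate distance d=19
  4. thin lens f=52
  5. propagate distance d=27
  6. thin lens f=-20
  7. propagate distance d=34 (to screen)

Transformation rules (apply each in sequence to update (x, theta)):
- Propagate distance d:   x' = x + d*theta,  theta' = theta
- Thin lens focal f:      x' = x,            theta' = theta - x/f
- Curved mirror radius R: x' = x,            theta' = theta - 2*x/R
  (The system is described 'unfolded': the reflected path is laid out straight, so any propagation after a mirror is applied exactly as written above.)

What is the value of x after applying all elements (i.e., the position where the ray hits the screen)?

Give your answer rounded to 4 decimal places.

Answer: 62.4866

Derivation:
Initial: x=-7.0000 theta=0.4000
After 1 (propagate distance d=5): x=-5.0000 theta=0.4000
After 2 (thin lens f=33): x=-5.0000 theta=91/165 (≈0.5515)
After 3 (propagate distance d=19): x=904/165 (≈5.4788) theta=91/165 (≈0.5515)
After 4 (thin lens f=52): x=904/165 (≈5.4788) theta=29/65 (≈0.4462)
After 5 (propagate distance d=27): x=37591/2145 (≈17.5249) theta=29/65 (≈0.4462)
After 6 (thin lens f=-20): x=37591/2145 (≈17.5249) theta=56731/42900 (≈1.3224)
After 7 (propagate distance d=34 (to screen)): x=446779/7150 (≈62.4866) theta=56731/42900 (≈1.3224)
Rounded to 4 decimal places: x = 62.4866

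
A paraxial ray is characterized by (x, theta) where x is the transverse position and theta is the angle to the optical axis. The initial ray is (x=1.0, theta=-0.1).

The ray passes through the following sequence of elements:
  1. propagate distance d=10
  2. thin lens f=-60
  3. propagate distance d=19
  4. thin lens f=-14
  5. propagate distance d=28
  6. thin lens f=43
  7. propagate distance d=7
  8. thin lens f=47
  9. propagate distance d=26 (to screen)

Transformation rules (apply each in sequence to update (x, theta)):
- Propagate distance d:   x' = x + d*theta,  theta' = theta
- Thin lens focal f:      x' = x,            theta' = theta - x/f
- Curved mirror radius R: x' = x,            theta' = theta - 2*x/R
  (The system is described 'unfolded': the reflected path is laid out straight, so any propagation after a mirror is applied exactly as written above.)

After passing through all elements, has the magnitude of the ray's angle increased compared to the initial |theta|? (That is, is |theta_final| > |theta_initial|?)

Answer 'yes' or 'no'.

Answer: yes

Derivation:
Initial: x=1.0000 theta=-0.1000
After 1 (propagate distance d=10): x=0.0000 theta=-0.1000
After 2 (thin lens f=-60): x=0.0000 theta=-0.1000
After 3 (propagate distance d=19): x=-1.9000 theta=-0.1000
After 4 (thin lens f=-14): x=-1.9000 theta=-33/140 (≈-0.2357)
After 5 (propagate distance d=28): x=-8.5000 theta=-33/140 (≈-0.2357)
After 6 (thin lens f=43): x=-8.5000 theta=-229/6020 (≈-0.0380)
After 7 (propagate distance d=7): x=-7539/860 (≈-8.7663) theta=-229/6020 (≈-0.0380)
After 8 (thin lens f=47): x=-7539/860 (≈-8.7663) theta=4201/28294 (≈0.1485)
After 9 (propagate distance d=26 (to screen)): x=-1388071/282940 (≈-4.9059) theta=4201/28294 (≈0.1485)
|theta_initial|=0.1000 |theta_final|=4201/28294 (≈0.1485) -> increased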